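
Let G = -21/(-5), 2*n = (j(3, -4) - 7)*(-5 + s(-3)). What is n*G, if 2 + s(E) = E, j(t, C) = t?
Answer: 84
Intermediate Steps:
s(E) = -2 + E
n = 20 (n = ((3 - 7)*(-5 + (-2 - 3)))/2 = (-4*(-5 - 5))/2 = (-4*(-10))/2 = (½)*40 = 20)
G = 21/5 (G = -21*(-⅕) = 21/5 ≈ 4.2000)
n*G = 20*(21/5) = 84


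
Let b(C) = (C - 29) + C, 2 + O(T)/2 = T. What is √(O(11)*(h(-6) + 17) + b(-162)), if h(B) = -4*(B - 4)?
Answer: √673 ≈ 25.942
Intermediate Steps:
O(T) = -4 + 2*T
h(B) = 16 - 4*B (h(B) = -4*(-4 + B) = 16 - 4*B)
b(C) = -29 + 2*C (b(C) = (-29 + C) + C = -29 + 2*C)
√(O(11)*(h(-6) + 17) + b(-162)) = √((-4 + 2*11)*((16 - 4*(-6)) + 17) + (-29 + 2*(-162))) = √((-4 + 22)*((16 + 24) + 17) + (-29 - 324)) = √(18*(40 + 17) - 353) = √(18*57 - 353) = √(1026 - 353) = √673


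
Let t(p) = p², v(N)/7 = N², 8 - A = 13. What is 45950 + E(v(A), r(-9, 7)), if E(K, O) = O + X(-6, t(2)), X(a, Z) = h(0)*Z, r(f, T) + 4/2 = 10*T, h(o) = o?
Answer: 46018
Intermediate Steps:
A = -5 (A = 8 - 1*13 = 8 - 13 = -5)
v(N) = 7*N²
r(f, T) = -2 + 10*T
X(a, Z) = 0 (X(a, Z) = 0*Z = 0)
E(K, O) = O (E(K, O) = O + 0 = O)
45950 + E(v(A), r(-9, 7)) = 45950 + (-2 + 10*7) = 45950 + (-2 + 70) = 45950 + 68 = 46018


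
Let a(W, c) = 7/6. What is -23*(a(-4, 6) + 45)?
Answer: -6371/6 ≈ -1061.8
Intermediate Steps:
a(W, c) = 7/6 (a(W, c) = 7*(⅙) = 7/6)
-23*(a(-4, 6) + 45) = -23*(7/6 + 45) = -23*277/6 = -6371/6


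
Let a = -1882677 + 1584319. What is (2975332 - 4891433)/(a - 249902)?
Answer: 1916101/548260 ≈ 3.4949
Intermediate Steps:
a = -298358
(2975332 - 4891433)/(a - 249902) = (2975332 - 4891433)/(-298358 - 249902) = -1916101/(-548260) = -1916101*(-1/548260) = 1916101/548260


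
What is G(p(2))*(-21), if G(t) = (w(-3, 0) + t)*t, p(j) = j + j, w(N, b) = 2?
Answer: -504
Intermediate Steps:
p(j) = 2*j
G(t) = t*(2 + t) (G(t) = (2 + t)*t = t*(2 + t))
G(p(2))*(-21) = ((2*2)*(2 + 2*2))*(-21) = (4*(2 + 4))*(-21) = (4*6)*(-21) = 24*(-21) = -504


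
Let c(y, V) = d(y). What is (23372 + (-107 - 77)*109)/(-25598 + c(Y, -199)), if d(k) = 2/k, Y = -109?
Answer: -90361/697546 ≈ -0.12954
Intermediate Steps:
c(y, V) = 2/y
(23372 + (-107 - 77)*109)/(-25598 + c(Y, -199)) = (23372 + (-107 - 77)*109)/(-25598 + 2/(-109)) = (23372 - 184*109)/(-25598 + 2*(-1/109)) = (23372 - 20056)/(-25598 - 2/109) = 3316/(-2790184/109) = 3316*(-109/2790184) = -90361/697546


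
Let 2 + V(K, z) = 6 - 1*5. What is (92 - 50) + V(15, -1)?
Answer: 41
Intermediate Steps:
V(K, z) = -1 (V(K, z) = -2 + (6 - 1*5) = -2 + (6 - 5) = -2 + 1 = -1)
(92 - 50) + V(15, -1) = (92 - 50) - 1 = 42 - 1 = 41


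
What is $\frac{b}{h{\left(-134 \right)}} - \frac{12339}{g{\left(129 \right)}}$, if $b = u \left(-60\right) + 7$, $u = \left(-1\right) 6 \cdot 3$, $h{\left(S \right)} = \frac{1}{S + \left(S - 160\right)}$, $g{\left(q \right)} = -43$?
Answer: $- \frac{19992809}{43} \approx -4.6495 \cdot 10^{5}$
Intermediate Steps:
$h{\left(S \right)} = \frac{1}{-160 + 2 S}$ ($h{\left(S \right)} = \frac{1}{S + \left(-160 + S\right)} = \frac{1}{-160 + 2 S}$)
$u = -18$ ($u = \left(-6\right) 3 = -18$)
$b = 1087$ ($b = \left(-18\right) \left(-60\right) + 7 = 1080 + 7 = 1087$)
$\frac{b}{h{\left(-134 \right)}} - \frac{12339}{g{\left(129 \right)}} = \frac{1087}{\frac{1}{2} \frac{1}{-80 - 134}} - \frac{12339}{-43} = \frac{1087}{\frac{1}{2} \frac{1}{-214}} - - \frac{12339}{43} = \frac{1087}{\frac{1}{2} \left(- \frac{1}{214}\right)} + \frac{12339}{43} = \frac{1087}{- \frac{1}{428}} + \frac{12339}{43} = 1087 \left(-428\right) + \frac{12339}{43} = -465236 + \frac{12339}{43} = - \frac{19992809}{43}$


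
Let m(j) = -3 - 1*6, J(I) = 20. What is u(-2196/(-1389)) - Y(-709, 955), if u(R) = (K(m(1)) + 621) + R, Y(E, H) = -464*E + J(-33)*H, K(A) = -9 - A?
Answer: -160870933/463 ≈ -3.4745e+5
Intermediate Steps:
m(j) = -9 (m(j) = -3 - 6 = -9)
Y(E, H) = -464*E + 20*H
u(R) = 621 + R (u(R) = ((-9 - 1*(-9)) + 621) + R = ((-9 + 9) + 621) + R = (0 + 621) + R = 621 + R)
u(-2196/(-1389)) - Y(-709, 955) = (621 - 2196/(-1389)) - (-464*(-709) + 20*955) = (621 - 2196*(-1/1389)) - (328976 + 19100) = (621 + 732/463) - 1*348076 = 288255/463 - 348076 = -160870933/463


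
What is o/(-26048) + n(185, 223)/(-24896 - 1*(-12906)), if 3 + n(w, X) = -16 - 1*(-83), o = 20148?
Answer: -2764109/3549040 ≈ -0.77883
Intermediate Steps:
n(w, X) = 64 (n(w, X) = -3 + (-16 - 1*(-83)) = -3 + (-16 + 83) = -3 + 67 = 64)
o/(-26048) + n(185, 223)/(-24896 - 1*(-12906)) = 20148/(-26048) + 64/(-24896 - 1*(-12906)) = 20148*(-1/26048) + 64/(-24896 + 12906) = -5037/6512 + 64/(-11990) = -5037/6512 + 64*(-1/11990) = -5037/6512 - 32/5995 = -2764109/3549040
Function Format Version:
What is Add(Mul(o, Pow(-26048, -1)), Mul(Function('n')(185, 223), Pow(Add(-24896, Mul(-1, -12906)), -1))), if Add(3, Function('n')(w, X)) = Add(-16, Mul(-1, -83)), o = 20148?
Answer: Rational(-2764109, 3549040) ≈ -0.77883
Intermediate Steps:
Function('n')(w, X) = 64 (Function('n')(w, X) = Add(-3, Add(-16, Mul(-1, -83))) = Add(-3, Add(-16, 83)) = Add(-3, 67) = 64)
Add(Mul(o, Pow(-26048, -1)), Mul(Function('n')(185, 223), Pow(Add(-24896, Mul(-1, -12906)), -1))) = Add(Mul(20148, Pow(-26048, -1)), Mul(64, Pow(Add(-24896, Mul(-1, -12906)), -1))) = Add(Mul(20148, Rational(-1, 26048)), Mul(64, Pow(Add(-24896, 12906), -1))) = Add(Rational(-5037, 6512), Mul(64, Pow(-11990, -1))) = Add(Rational(-5037, 6512), Mul(64, Rational(-1, 11990))) = Add(Rational(-5037, 6512), Rational(-32, 5995)) = Rational(-2764109, 3549040)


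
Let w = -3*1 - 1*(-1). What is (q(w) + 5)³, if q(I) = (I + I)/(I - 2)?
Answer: 216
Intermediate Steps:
w = -2 (w = -3 + 1 = -2)
q(I) = 2*I/(-2 + I) (q(I) = (2*I)/(-2 + I) = 2*I/(-2 + I))
(q(w) + 5)³ = (2*(-2)/(-2 - 2) + 5)³ = (2*(-2)/(-4) + 5)³ = (2*(-2)*(-¼) + 5)³ = (1 + 5)³ = 6³ = 216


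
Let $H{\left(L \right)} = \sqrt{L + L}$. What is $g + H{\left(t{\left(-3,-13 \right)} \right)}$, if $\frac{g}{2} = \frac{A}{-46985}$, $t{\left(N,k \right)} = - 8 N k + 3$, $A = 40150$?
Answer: $- \frac{16060}{9397} + i \sqrt{618} \approx -1.7091 + 24.86 i$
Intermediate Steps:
$t{\left(N,k \right)} = 3 - 8 N k$ ($t{\left(N,k \right)} = - 8 N k + 3 = 3 - 8 N k$)
$g = - \frac{16060}{9397}$ ($g = 2 \frac{40150}{-46985} = 2 \cdot 40150 \left(- \frac{1}{46985}\right) = 2 \left(- \frac{8030}{9397}\right) = - \frac{16060}{9397} \approx -1.7091$)
$H{\left(L \right)} = \sqrt{2} \sqrt{L}$ ($H{\left(L \right)} = \sqrt{2 L} = \sqrt{2} \sqrt{L}$)
$g + H{\left(t{\left(-3,-13 \right)} \right)} = - \frac{16060}{9397} + \sqrt{2} \sqrt{3 - \left(-24\right) \left(-13\right)} = - \frac{16060}{9397} + \sqrt{2} \sqrt{3 - 312} = - \frac{16060}{9397} + \sqrt{2} \sqrt{-309} = - \frac{16060}{9397} + \sqrt{2} i \sqrt{309} = - \frac{16060}{9397} + i \sqrt{618}$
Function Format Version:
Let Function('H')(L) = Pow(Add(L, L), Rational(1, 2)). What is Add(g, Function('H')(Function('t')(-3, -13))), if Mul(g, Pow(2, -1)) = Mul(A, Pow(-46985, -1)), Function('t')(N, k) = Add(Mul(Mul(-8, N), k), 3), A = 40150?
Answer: Add(Rational(-16060, 9397), Mul(I, Pow(618, Rational(1, 2)))) ≈ Add(-1.7091, Mul(24.860, I))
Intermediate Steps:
Function('t')(N, k) = Add(3, Mul(-8, N, k)) (Function('t')(N, k) = Add(Mul(-8, N, k), 3) = Add(3, Mul(-8, N, k)))
g = Rational(-16060, 9397) (g = Mul(2, Mul(40150, Pow(-46985, -1))) = Mul(2, Mul(40150, Rational(-1, 46985))) = Mul(2, Rational(-8030, 9397)) = Rational(-16060, 9397) ≈ -1.7091)
Function('H')(L) = Mul(Pow(2, Rational(1, 2)), Pow(L, Rational(1, 2))) (Function('H')(L) = Pow(Mul(2, L), Rational(1, 2)) = Mul(Pow(2, Rational(1, 2)), Pow(L, Rational(1, 2))))
Add(g, Function('H')(Function('t')(-3, -13))) = Add(Rational(-16060, 9397), Mul(Pow(2, Rational(1, 2)), Pow(Add(3, Mul(-8, -3, -13)), Rational(1, 2)))) = Add(Rational(-16060, 9397), Mul(Pow(2, Rational(1, 2)), Pow(Add(3, -312), Rational(1, 2)))) = Add(Rational(-16060, 9397), Mul(Pow(2, Rational(1, 2)), Pow(-309, Rational(1, 2)))) = Add(Rational(-16060, 9397), Mul(Pow(2, Rational(1, 2)), Mul(I, Pow(309, Rational(1, 2))))) = Add(Rational(-16060, 9397), Mul(I, Pow(618, Rational(1, 2))))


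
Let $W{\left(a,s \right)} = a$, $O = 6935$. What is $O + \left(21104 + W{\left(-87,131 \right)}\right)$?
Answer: $27952$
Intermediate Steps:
$O + \left(21104 + W{\left(-87,131 \right)}\right) = 6935 + \left(21104 - 87\right) = 6935 + 21017 = 27952$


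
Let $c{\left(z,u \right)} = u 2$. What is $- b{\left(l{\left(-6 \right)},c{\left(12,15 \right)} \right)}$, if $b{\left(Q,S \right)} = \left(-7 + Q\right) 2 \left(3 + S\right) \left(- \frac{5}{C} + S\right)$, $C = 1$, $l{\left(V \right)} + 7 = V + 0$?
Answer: $33000$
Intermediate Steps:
$l{\left(V \right)} = -7 + V$ ($l{\left(V \right)} = -7 + \left(V + 0\right) = -7 + V$)
$c{\left(z,u \right)} = 2 u$
$b{\left(Q,S \right)} = \left(-7 + Q\right) \left(-5 + S\right) \left(6 + 2 S\right)$ ($b{\left(Q,S \right)} = \left(-7 + Q\right) 2 \left(3 + S\right) \left(- \frac{5}{1} + S\right) = \left(-7 + Q\right) \left(6 + 2 S\right) \left(\left(-5\right) 1 + S\right) = \left(-7 + Q\right) \left(6 + 2 S\right) \left(-5 + S\right) = \left(-7 + Q\right) \left(-5 + S\right) \left(6 + 2 S\right)$)
$- b{\left(l{\left(-6 \right)},c{\left(12,15 \right)} \right)} = - (210 - 30 \left(-7 - 6\right) - 14 \left(2 \cdot 15\right)^{2} + 28 \cdot 2 \cdot 15 - 4 \left(-7 - 6\right) 2 \cdot 15 + 2 \left(-7 - 6\right) \left(2 \cdot 15\right)^{2}) = - (210 - -390 - 14 \cdot 30^{2} + 28 \cdot 30 - \left(-52\right) 30 + 2 \left(-13\right) 30^{2}) = - (210 + 390 - 12600 + 840 + 1560 + 2 \left(-13\right) 900) = - (210 + 390 - 12600 + 840 + 1560 - 23400) = \left(-1\right) \left(-33000\right) = 33000$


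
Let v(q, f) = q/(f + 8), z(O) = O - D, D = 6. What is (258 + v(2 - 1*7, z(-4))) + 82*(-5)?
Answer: -299/2 ≈ -149.50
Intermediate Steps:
z(O) = -6 + O (z(O) = O - 1*6 = O - 6 = -6 + O)
v(q, f) = q/(8 + f)
(258 + v(2 - 1*7, z(-4))) + 82*(-5) = (258 + (2 - 1*7)/(8 + (-6 - 4))) + 82*(-5) = (258 + (2 - 7)/(8 - 10)) - 410 = (258 - 5/(-2)) - 410 = (258 - 5*(-½)) - 410 = (258 + 5/2) - 410 = 521/2 - 410 = -299/2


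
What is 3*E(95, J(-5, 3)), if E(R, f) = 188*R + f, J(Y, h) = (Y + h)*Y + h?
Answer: 53619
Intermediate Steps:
J(Y, h) = h + Y*(Y + h) (J(Y, h) = Y*(Y + h) + h = h + Y*(Y + h))
E(R, f) = f + 188*R
3*E(95, J(-5, 3)) = 3*((3 + (-5)² - 5*3) + 188*95) = 3*((3 + 25 - 15) + 17860) = 3*(13 + 17860) = 3*17873 = 53619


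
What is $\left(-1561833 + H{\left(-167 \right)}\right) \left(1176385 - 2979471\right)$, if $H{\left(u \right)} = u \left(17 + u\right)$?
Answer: $2770951912338$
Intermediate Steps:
$\left(-1561833 + H{\left(-167 \right)}\right) \left(1176385 - 2979471\right) = \left(-1561833 - 167 \left(17 - 167\right)\right) \left(1176385 - 2979471\right) = \left(-1561833 - -25050\right) \left(-1803086\right) = \left(-1561833 + 25050\right) \left(-1803086\right) = \left(-1536783\right) \left(-1803086\right) = 2770951912338$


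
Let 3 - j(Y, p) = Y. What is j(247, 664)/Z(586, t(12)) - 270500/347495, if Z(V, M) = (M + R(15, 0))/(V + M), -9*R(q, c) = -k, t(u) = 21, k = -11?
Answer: -46324925414/6185411 ≈ -7489.4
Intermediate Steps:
j(Y, p) = 3 - Y
R(q, c) = -11/9 (R(q, c) = -(-1)*(-11)/9 = -⅑*11 = -11/9)
Z(V, M) = (-11/9 + M)/(M + V) (Z(V, M) = (M - 11/9)/(V + M) = (-11/9 + M)/(M + V))
j(247, 664)/Z(586, t(12)) - 270500/347495 = (3 - 1*247)/(((-11/9 + 21)/(21 + 586))) - 270500/347495 = (3 - 247)/(((178/9)/607)) - 270500*1/347495 = -244/((1/607)*(178/9)) - 54100/69499 = -244/178/5463 - 54100/69499 = -244*5463/178 - 54100/69499 = -666486/89 - 54100/69499 = -46324925414/6185411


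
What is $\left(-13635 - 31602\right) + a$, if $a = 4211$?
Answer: $-41026$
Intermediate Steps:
$\left(-13635 - 31602\right) + a = \left(-13635 - 31602\right) + 4211 = -45237 + 4211 = -41026$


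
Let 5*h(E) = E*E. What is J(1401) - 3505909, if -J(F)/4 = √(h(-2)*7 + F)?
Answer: -3505909 - 4*√35165/5 ≈ -3.5061e+6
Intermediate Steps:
h(E) = E²/5 (h(E) = (E*E)/5 = E²/5)
J(F) = -4*√(28/5 + F) (J(F) = -4*√(((⅕)*(-2)²)*7 + F) = -4*√(((⅕)*4)*7 + F) = -4*√((⅘)*7 + F) = -4*√(28/5 + F))
J(1401) - 3505909 = -4*√(140 + 25*1401)/5 - 3505909 = -4*√(140 + 35025)/5 - 3505909 = -4*√35165/5 - 3505909 = -3505909 - 4*√35165/5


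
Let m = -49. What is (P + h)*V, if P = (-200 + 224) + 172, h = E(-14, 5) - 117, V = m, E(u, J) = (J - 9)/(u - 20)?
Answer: -65905/17 ≈ -3876.8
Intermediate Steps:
E(u, J) = (-9 + J)/(-20 + u)
V = -49
h = -1987/17 (h = (-9 + 5)/(-20 - 14) - 117 = -4/(-34) - 117 = -1/34*(-4) - 117 = 2/17 - 117 = -1987/17 ≈ -116.88)
P = 196 (P = 24 + 172 = 196)
(P + h)*V = (196 - 1987/17)*(-49) = (1345/17)*(-49) = -65905/17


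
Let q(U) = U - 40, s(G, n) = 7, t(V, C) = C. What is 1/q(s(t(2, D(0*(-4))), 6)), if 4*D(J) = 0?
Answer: -1/33 ≈ -0.030303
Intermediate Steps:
D(J) = 0 (D(J) = (1/4)*0 = 0)
q(U) = -40 + U
1/q(s(t(2, D(0*(-4))), 6)) = 1/(-40 + 7) = 1/(-33) = -1/33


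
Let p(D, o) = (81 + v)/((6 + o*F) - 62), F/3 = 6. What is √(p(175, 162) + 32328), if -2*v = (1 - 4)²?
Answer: 3*√29381147510/2860 ≈ 179.80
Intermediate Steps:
F = 18 (F = 3*6 = 18)
v = -9/2 (v = -(1 - 4)²/2 = -½*(-3)² = -½*9 = -9/2 ≈ -4.5000)
p(D, o) = 153/(2*(-56 + 18*o)) (p(D, o) = (81 - 9/2)/((6 + o*18) - 62) = 153/(2*((6 + 18*o) - 62)) = 153/(2*(-56 + 18*o)))
√(p(175, 162) + 32328) = √(153/(4*(-28 + 9*162)) + 32328) = √(153/(4*(-28 + 1458)) + 32328) = √((153/4)/1430 + 32328) = √((153/4)*(1/1430) + 32328) = √(153/5720 + 32328) = √(184916313/5720) = 3*√29381147510/2860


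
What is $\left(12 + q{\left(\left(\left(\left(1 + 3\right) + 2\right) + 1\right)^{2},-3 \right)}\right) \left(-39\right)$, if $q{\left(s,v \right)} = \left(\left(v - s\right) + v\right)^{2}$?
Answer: $-118443$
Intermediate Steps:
$q{\left(s,v \right)} = \left(- s + 2 v\right)^{2}$
$\left(12 + q{\left(\left(\left(\left(1 + 3\right) + 2\right) + 1\right)^{2},-3 \right)}\right) \left(-39\right) = \left(12 + \left(\left(\left(\left(1 + 3\right) + 2\right) + 1\right)^{2} - -6\right)^{2}\right) \left(-39\right) = \left(12 + \left(\left(\left(4 + 2\right) + 1\right)^{2} + 6\right)^{2}\right) \left(-39\right) = \left(12 + \left(\left(6 + 1\right)^{2} + 6\right)^{2}\right) \left(-39\right) = \left(12 + \left(7^{2} + 6\right)^{2}\right) \left(-39\right) = \left(12 + \left(49 + 6\right)^{2}\right) \left(-39\right) = \left(12 + 55^{2}\right) \left(-39\right) = \left(12 + 3025\right) \left(-39\right) = 3037 \left(-39\right) = -118443$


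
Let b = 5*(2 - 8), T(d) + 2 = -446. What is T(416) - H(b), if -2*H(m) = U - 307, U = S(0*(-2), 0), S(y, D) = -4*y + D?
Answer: -1203/2 ≈ -601.50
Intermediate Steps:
S(y, D) = D - 4*y
U = 0 (U = 0 - 0*(-2) = 0 - 4*0 = 0 + 0 = 0)
T(d) = -448 (T(d) = -2 - 446 = -448)
b = -30 (b = 5*(-6) = -30)
H(m) = 307/2 (H(m) = -(0 - 307)/2 = -1/2*(-307) = 307/2)
T(416) - H(b) = -448 - 1*307/2 = -448 - 307/2 = -1203/2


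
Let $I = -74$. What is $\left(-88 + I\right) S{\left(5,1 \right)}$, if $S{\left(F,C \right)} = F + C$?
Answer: $-972$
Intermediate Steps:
$S{\left(F,C \right)} = C + F$
$\left(-88 + I\right) S{\left(5,1 \right)} = \left(-88 - 74\right) \left(1 + 5\right) = \left(-162\right) 6 = -972$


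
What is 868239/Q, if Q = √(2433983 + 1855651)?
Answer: 289413*√476626/476626 ≈ 419.21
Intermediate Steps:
Q = 3*√476626 (Q = √4289634 = 3*√476626 ≈ 2071.1)
868239/Q = 868239/((3*√476626)) = 868239*(√476626/1429878) = 289413*√476626/476626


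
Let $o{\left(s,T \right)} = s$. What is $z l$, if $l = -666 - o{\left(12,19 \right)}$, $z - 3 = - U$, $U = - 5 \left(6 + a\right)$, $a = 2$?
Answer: $-29154$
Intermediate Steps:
$U = -40$ ($U = - 5 \left(6 + 2\right) = \left(-5\right) 8 = -40$)
$z = 43$ ($z = 3 - -40 = 3 + 40 = 43$)
$l = -678$ ($l = -666 - 12 = -678$)
$z l = 43 \left(-678\right) = -29154$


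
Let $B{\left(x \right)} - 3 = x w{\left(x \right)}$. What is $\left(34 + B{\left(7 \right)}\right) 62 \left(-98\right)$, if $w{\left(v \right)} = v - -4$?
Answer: $-692664$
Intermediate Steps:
$w{\left(v \right)} = 4 + v$ ($w{\left(v \right)} = v + 4 = 4 + v$)
$B{\left(x \right)} = 3 + x \left(4 + x\right)$
$\left(34 + B{\left(7 \right)}\right) 62 \left(-98\right) = \left(34 + \left(3 + 7 \left(4 + 7\right)\right)\right) 62 \left(-98\right) = \left(34 + \left(3 + 7 \cdot 11\right)\right) 62 \left(-98\right) = \left(34 + \left(3 + 77\right)\right) 62 \left(-98\right) = \left(34 + 80\right) 62 \left(-98\right) = 114 \cdot 62 \left(-98\right) = 7068 \left(-98\right) = -692664$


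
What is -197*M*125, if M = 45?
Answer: -1108125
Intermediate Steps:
-197*M*125 = -197*45*125 = -8865*125 = -1108125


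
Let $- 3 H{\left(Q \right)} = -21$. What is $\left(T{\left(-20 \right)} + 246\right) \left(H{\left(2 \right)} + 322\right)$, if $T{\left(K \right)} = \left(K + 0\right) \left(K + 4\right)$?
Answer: $186214$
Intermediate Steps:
$T{\left(K \right)} = K \left(4 + K\right)$
$H{\left(Q \right)} = 7$ ($H{\left(Q \right)} = \left(- \frac{1}{3}\right) \left(-21\right) = 7$)
$\left(T{\left(-20 \right)} + 246\right) \left(H{\left(2 \right)} + 322\right) = \left(- 20 \left(4 - 20\right) + 246\right) \left(7 + 322\right) = \left(\left(-20\right) \left(-16\right) + 246\right) 329 = \left(320 + 246\right) 329 = 566 \cdot 329 = 186214$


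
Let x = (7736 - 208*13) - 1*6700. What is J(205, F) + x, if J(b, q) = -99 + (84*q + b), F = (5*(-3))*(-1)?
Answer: -302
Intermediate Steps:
F = 15 (F = -15*(-1) = 15)
J(b, q) = -99 + b + 84*q (J(b, q) = -99 + (b + 84*q) = -99 + b + 84*q)
x = -1668 (x = (7736 - 2704) - 6700 = 5032 - 6700 = -1668)
J(205, F) + x = (-99 + 205 + 84*15) - 1668 = (-99 + 205 + 1260) - 1668 = 1366 - 1668 = -302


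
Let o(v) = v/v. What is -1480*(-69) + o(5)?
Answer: 102121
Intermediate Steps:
o(v) = 1
-1480*(-69) + o(5) = -1480*(-69) + 1 = -296*(-345) + 1 = 102120 + 1 = 102121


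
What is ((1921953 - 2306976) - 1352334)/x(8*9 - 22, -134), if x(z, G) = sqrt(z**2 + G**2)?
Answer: -1737357*sqrt(5114)/10228 ≈ -12147.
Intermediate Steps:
x(z, G) = sqrt(G**2 + z**2)
((1921953 - 2306976) - 1352334)/x(8*9 - 22, -134) = ((1921953 - 2306976) - 1352334)/(sqrt((-134)**2 + (8*9 - 22)**2)) = (-385023 - 1352334)/(sqrt(17956 + (72 - 22)**2)) = -1737357/sqrt(17956 + 50**2) = -1737357/sqrt(17956 + 2500) = -1737357*sqrt(5114)/10228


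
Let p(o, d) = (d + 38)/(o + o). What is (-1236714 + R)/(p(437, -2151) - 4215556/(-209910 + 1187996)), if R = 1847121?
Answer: -86967448805958/958515277 ≈ -90731.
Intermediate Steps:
p(o, d) = (38 + d)/(2*o) (p(o, d) = (38 + d)/((2*o)) = (38 + d)*(1/(2*o)) = (38 + d)/(2*o))
(-1236714 + R)/(p(437, -2151) - 4215556/(-209910 + 1187996)) = (-1236714 + 1847121)/((½)*(38 - 2151)/437 - 4215556/(-209910 + 1187996)) = 610407/((½)*(1/437)*(-2113) - 4215556/978086) = 610407/(-2113/874 - 4215556*1/978086) = 610407/(-2113/874 - 2107778/489043) = 610407/(-2875545831/427423582) = 610407*(-427423582/2875545831) = -86967448805958/958515277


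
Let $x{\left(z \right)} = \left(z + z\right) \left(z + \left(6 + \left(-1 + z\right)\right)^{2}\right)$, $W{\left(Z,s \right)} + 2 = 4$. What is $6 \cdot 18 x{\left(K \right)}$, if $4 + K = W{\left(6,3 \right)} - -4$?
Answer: $22032$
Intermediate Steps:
$W{\left(Z,s \right)} = 2$ ($W{\left(Z,s \right)} = -2 + 4 = 2$)
$K = 2$ ($K = -4 + \left(2 - -4\right) = -4 + \left(2 + 4\right) = -4 + 6 = 2$)
$x{\left(z \right)} = 2 z \left(z + \left(5 + z\right)^{2}\right)$
$6 \cdot 18 x{\left(K \right)} = 6 \cdot 18 \cdot 2 \cdot 2 \left(2 + \left(5 + 2\right)^{2}\right) = 108 \cdot 2 \cdot 2 \left(2 + 7^{2}\right) = 108 \cdot 2 \cdot 2 \left(2 + 49\right) = 108 \cdot 2 \cdot 2 \cdot 51 = 108 \cdot 204 = 22032$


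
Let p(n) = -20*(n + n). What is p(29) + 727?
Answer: -433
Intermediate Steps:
p(n) = -40*n
p(29) + 727 = -40*29 + 727 = -1160 + 727 = -433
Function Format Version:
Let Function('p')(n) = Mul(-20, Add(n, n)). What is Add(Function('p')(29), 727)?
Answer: -433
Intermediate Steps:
Function('p')(n) = Mul(-40, n) (Function('p')(n) = Mul(-20, Mul(2, n)) = Mul(-40, n))
Add(Function('p')(29), 727) = Add(Mul(-40, 29), 727) = Add(-1160, 727) = -433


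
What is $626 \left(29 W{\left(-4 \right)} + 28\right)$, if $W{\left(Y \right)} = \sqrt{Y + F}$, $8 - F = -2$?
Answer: $17528 + 18154 \sqrt{6} \approx 61996.0$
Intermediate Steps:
$F = 10$ ($F = 8 - -2 = 8 + 2 = 10$)
$W{\left(Y \right)} = \sqrt{10 + Y}$ ($W{\left(Y \right)} = \sqrt{Y + 10} = \sqrt{10 + Y}$)
$626 \left(29 W{\left(-4 \right)} + 28\right) = 626 \left(29 \sqrt{10 - 4} + 28\right) = 626 \left(29 \sqrt{6} + 28\right) = 626 \left(28 + 29 \sqrt{6}\right) = 17528 + 18154 \sqrt{6}$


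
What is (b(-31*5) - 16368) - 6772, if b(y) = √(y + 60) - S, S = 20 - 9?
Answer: -23151 + I*√95 ≈ -23151.0 + 9.7468*I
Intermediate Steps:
S = 11
b(y) = -11 + √(60 + y) (b(y) = √(y + 60) - 1*11 = √(60 + y) - 11 = -11 + √(60 + y))
(b(-31*5) - 16368) - 6772 = ((-11 + √(60 - 31*5)) - 16368) - 6772 = ((-11 + √(60 - 155)) - 16368) - 6772 = ((-11 + √(-95)) - 16368) - 6772 = ((-11 + I*√95) - 16368) - 6772 = (-16379 + I*√95) - 6772 = -23151 + I*√95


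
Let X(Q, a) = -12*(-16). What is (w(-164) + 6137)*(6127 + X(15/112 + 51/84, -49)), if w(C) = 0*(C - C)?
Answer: 38779703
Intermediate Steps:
X(Q, a) = 192
w(C) = 0 (w(C) = 0*0 = 0)
(w(-164) + 6137)*(6127 + X(15/112 + 51/84, -49)) = (0 + 6137)*(6127 + 192) = 6137*6319 = 38779703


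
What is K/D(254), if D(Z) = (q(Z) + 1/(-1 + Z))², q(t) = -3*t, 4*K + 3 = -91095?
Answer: -2915545941/74332112450 ≈ -0.039223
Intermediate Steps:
K = -45549/2 (K = -¾ + (¼)*(-91095) = -¾ - 91095/4 = -45549/2 ≈ -22775.)
D(Z) = (1/(-1 + Z) - 3*Z)² (D(Z) = (-3*Z + 1/(-1 + Z))² = (1/(-1 + Z) - 3*Z)²)
K/D(254) = -45549*(-1 + 254)²/(1 - 3*254² + 3*254)²/2 = -45549*64009/(1 - 3*64516 + 762)²/2 = -45549*64009/(1 - 193548 + 762)²/2 = -45549/(2*((1/64009)*(-192785)²)) = -45549/(2*((1/64009)*37166056225)) = -45549/(2*37166056225/64009) = -45549/2*64009/37166056225 = -2915545941/74332112450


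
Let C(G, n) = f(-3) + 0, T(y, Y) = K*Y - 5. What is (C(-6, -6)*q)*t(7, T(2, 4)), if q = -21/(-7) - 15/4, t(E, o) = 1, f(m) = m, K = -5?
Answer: 9/4 ≈ 2.2500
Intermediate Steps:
T(y, Y) = -5 - 5*Y (T(y, Y) = -5*Y - 5 = -5 - 5*Y)
C(G, n) = -3 (C(G, n) = -3 + 0 = -3)
q = -¾ (q = -21*(-⅐) - 15*¼ = 3 - 15/4 = -¾ ≈ -0.75000)
(C(-6, -6)*q)*t(7, T(2, 4)) = -3*(-¾)*1 = (9/4)*1 = 9/4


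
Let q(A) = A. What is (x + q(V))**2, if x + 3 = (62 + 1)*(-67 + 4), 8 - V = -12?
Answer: 15618304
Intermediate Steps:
V = 20 (V = 8 - 1*(-12) = 8 + 12 = 20)
x = -3972 (x = -3 + (62 + 1)*(-67 + 4) = -3 + 63*(-63) = -3 - 3969 = -3972)
(x + q(V))**2 = (-3972 + 20)**2 = (-3952)**2 = 15618304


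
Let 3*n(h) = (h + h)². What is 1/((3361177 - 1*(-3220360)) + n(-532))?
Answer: 3/20876707 ≈ 1.4370e-7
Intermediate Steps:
n(h) = 4*h²/3 (n(h) = (h + h)²/3 = (2*h)²/3 = (4*h²)/3 = 4*h²/3)
1/((3361177 - 1*(-3220360)) + n(-532)) = 1/((3361177 - 1*(-3220360)) + (4/3)*(-532)²) = 1/((3361177 + 3220360) + (4/3)*283024) = 1/(6581537 + 1132096/3) = 1/(20876707/3) = 3/20876707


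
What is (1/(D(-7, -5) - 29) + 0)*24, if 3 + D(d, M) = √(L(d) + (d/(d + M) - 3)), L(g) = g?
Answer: -9216/12401 - 48*I*√339/12401 ≈ -0.74317 - 0.071266*I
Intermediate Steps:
D(d, M) = -3 + √(-3 + d + d/(M + d)) (D(d, M) = -3 + √(d + (d/(d + M) - 3)) = -3 + √(d + (d/(M + d) - 3)) = -3 + √(d + (-3 + d/(M + d))) = -3 + √(-3 + d + d/(M + d)))
(1/(D(-7, -5) - 29) + 0)*24 = (1/((-3 + √((-3*(-5) - 2*(-7) - 7*(-5 - 7))/(-5 - 7))) - 29) + 0)*24 = (1/((-3 + √((15 + 14 - 7*(-12))/(-12))) - 29) + 0)*24 = (1/((-3 + √(-(15 + 14 + 84)/12)) - 29) + 0)*24 = (1/((-3 + √(-1/12*113)) - 29) + 0)*24 = (1/((-3 + √(-113/12)) - 29) + 0)*24 = (1/((-3 + I*√339/6) - 29) + 0)*24 = (1/(-32 + I*√339/6) + 0)*24 = 24/(-32 + I*√339/6)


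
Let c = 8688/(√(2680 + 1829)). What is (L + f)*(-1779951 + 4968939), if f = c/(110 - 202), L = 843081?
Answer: 2688575192028 - 769609104*√501/3841 ≈ 2.6886e+12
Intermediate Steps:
c = 2896*√501/501 (c = 8688/(√4509) = 8688/((3*√501)) = 8688*(√501/1503) = 2896*√501/501 ≈ 129.38)
f = -724*√501/11523 (f = (2896*√501/501)/(110 - 202) = (2896*√501/501)/(-92) = (2896*√501/501)*(-1/92) = -724*√501/11523 ≈ -1.4063)
(L + f)*(-1779951 + 4968939) = (843081 - 724*√501/11523)*(-1779951 + 4968939) = (843081 - 724*√501/11523)*3188988 = 2688575192028 - 769609104*√501/3841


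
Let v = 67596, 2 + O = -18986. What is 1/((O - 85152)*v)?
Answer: -1/7039447440 ≈ -1.4206e-10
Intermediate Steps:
O = -18988 (O = -2 - 18986 = -18988)
1/((O - 85152)*v) = 1/(-18988 - 85152*67596) = (1/67596)/(-104140) = -1/104140*1/67596 = -1/7039447440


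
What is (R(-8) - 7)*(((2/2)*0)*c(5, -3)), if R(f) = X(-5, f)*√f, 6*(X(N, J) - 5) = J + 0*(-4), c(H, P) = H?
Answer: 0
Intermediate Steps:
X(N, J) = 5 + J/6 (X(N, J) = 5 + (J + 0*(-4))/6 = 5 + (J + 0)/6 = 5 + J/6)
R(f) = √f*(5 + f/6) (R(f) = (5 + f/6)*√f = √f*(5 + f/6))
(R(-8) - 7)*(((2/2)*0)*c(5, -3)) = (√(-8)*(30 - 8)/6 - 7)*(((2/2)*0)*5) = ((⅙)*(2*I*√2)*22 - 7)*(((2*(½))*0)*5) = (22*I*√2/3 - 7)*((1*0)*5) = (-7 + 22*I*√2/3)*(0*5) = (-7 + 22*I*√2/3)*0 = 0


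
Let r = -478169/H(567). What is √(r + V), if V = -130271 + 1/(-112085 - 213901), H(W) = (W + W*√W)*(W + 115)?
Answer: √(-709899899597047746695108 - 6389038450432522485386478*√7)/(2334385746*√(1 + 9*√7)) ≈ 360.93*I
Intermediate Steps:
H(W) = (115 + W)*(W + W^(3/2)) (H(W) = (W + W^(3/2))*(115 + W) = (115 + W)*(W + W^(3/2)))
V = -42466522207/325986 (V = -130271 + 1/(-325986) = -130271 - 1/325986 = -42466522207/325986 ≈ -1.3027e+5)
r = -478169/(386694 + 3480246*√7) (r = -478169/(567² + 567^(5/2) + 115*567 + 115*567^(3/2)) = -478169/(321489 + 2893401*√7 + 65205 + 115*(5103*√7)) = -478169/(321489 + 2893401*√7 + 65205 + 586845*√7) = -478169/(386694 + 3480246*√7) ≈ -0.049838)
√(r + V) = √((478169/218868804 - 478169*√7/24318756) - 42466522207/325986) = √(-1549099461601521799/11891360990124 - 478169*√7/24318756)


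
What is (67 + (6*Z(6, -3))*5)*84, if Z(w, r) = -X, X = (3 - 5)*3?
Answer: 20748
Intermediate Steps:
X = -6 (X = -2*3 = -6)
Z(w, r) = 6 (Z(w, r) = -1*(-6) = 6)
(67 + (6*Z(6, -3))*5)*84 = (67 + (6*6)*5)*84 = (67 + 36*5)*84 = (67 + 180)*84 = 247*84 = 20748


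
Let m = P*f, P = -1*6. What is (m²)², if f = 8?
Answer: 5308416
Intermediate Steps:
P = -6
m = -48 (m = -6*8 = -48)
(m²)² = ((-48)²)² = 2304² = 5308416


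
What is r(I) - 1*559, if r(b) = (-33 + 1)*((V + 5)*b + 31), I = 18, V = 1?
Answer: -5007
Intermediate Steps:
r(b) = -992 - 192*b (r(b) = (-33 + 1)*((1 + 5)*b + 31) = -32*(6*b + 31) = -32*(31 + 6*b) = -992 - 192*b)
r(I) - 1*559 = (-992 - 192*18) - 1*559 = (-992 - 3456) - 559 = -4448 - 559 = -5007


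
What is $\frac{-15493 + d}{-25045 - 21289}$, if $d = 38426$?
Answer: $- \frac{22933}{46334} \approx -0.49495$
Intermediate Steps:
$\frac{-15493 + d}{-25045 - 21289} = \frac{-15493 + 38426}{-25045 - 21289} = \frac{22933}{-46334} = 22933 \left(- \frac{1}{46334}\right) = - \frac{22933}{46334}$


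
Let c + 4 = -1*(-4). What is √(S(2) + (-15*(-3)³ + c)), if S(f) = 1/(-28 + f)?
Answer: √273754/26 ≈ 20.124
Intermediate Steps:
c = 0 (c = -4 - 1*(-4) = -4 + 4 = 0)
√(S(2) + (-15*(-3)³ + c)) = √(1/(-28 + 2) + (-15*(-3)³ + 0)) = √(1/(-26) + (-15*(-27) + 0)) = √(-1/26 + (405 + 0)) = √(-1/26 + 405) = √(10529/26) = √273754/26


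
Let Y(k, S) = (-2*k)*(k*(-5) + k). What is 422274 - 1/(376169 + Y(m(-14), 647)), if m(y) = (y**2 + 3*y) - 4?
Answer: 234855708305/556169 ≈ 4.2227e+5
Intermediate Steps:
m(y) = -4 + y**2 + 3*y
Y(k, S) = 8*k**2 (Y(k, S) = (-2*k)*(-5*k + k) = (-2*k)*(-4*k) = 8*k**2)
422274 - 1/(376169 + Y(m(-14), 647)) = 422274 - 1/(376169 + 8*(-4 + (-14)**2 + 3*(-14))**2) = 422274 - 1/(376169 + 8*(-4 + 196 - 42)**2) = 422274 - 1/(376169 + 8*150**2) = 422274 - 1/(376169 + 8*22500) = 422274 - 1/(376169 + 180000) = 422274 - 1/556169 = 234855708305/556169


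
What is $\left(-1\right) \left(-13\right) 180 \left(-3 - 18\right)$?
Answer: $-49140$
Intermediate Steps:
$\left(-1\right) \left(-13\right) 180 \left(-3 - 18\right) = 13 \cdot 180 \left(-3 - 18\right) = 2340 \left(-21\right) = -49140$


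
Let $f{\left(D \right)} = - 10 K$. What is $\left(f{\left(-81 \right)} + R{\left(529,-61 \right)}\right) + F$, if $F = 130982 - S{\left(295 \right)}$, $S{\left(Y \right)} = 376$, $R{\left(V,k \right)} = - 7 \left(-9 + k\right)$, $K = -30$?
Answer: $131396$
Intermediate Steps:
$R{\left(V,k \right)} = 63 - 7 k$
$f{\left(D \right)} = 300$ ($f{\left(D \right)} = \left(-10\right) \left(-30\right) = 300$)
$F = 130606$ ($F = 130982 - 376 = 130606$)
$\left(f{\left(-81 \right)} + R{\left(529,-61 \right)}\right) + F = \left(300 + \left(63 - -427\right)\right) + 130606 = \left(300 + \left(63 + 427\right)\right) + 130606 = \left(300 + 490\right) + 130606 = 790 + 130606 = 131396$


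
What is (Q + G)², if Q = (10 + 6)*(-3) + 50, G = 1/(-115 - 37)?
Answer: 91809/23104 ≈ 3.9737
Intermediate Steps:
G = -1/152 (G = 1/(-152) = -1/152 ≈ -0.0065789)
Q = 2 (Q = 16*(-3) + 50 = -48 + 50 = 2)
(Q + G)² = (2 - 1/152)² = (303/152)² = 91809/23104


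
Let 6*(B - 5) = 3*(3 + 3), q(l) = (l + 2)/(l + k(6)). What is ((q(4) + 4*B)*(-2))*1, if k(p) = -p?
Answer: -58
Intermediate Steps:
q(l) = (2 + l)/(-6 + l) (q(l) = (l + 2)/(l - 1*6) = (2 + l)/(l - 6) = (2 + l)/(-6 + l))
B = 8 (B = 5 + (3*(3 + 3))/6 = 5 + (3*6)/6 = 5 + (⅙)*18 = 5 + 3 = 8)
((q(4) + 4*B)*(-2))*1 = (((2 + 4)/(-6 + 4) + 4*8)*(-2))*1 = ((6/(-2) + 32)*(-2))*1 = ((-½*6 + 32)*(-2))*1 = ((-3 + 32)*(-2))*1 = (29*(-2))*1 = -58*1 = -58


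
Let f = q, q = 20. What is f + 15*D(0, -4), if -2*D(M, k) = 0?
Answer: 20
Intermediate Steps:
D(M, k) = 0 (D(M, k) = -½*0 = 0)
f = 20
f + 15*D(0, -4) = 20 + 15*0 = 20 + 0 = 20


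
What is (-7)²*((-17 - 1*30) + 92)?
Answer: 2205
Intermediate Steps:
(-7)²*((-17 - 1*30) + 92) = 49*((-17 - 30) + 92) = 49*(-47 + 92) = 49*45 = 2205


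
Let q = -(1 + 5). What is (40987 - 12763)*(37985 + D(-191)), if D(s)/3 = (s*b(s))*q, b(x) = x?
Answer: -17461426752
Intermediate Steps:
q = -6 (q = -1*6 = -6)
D(s) = -18*s**2 (D(s) = 3*((s*s)*(-6)) = 3*(s**2*(-6)) = 3*(-6*s**2) = -18*s**2)
(40987 - 12763)*(37985 + D(-191)) = (40987 - 12763)*(37985 - 18*(-191)**2) = 28224*(37985 - 18*36481) = 28224*(37985 - 656658) = 28224*(-618673) = -17461426752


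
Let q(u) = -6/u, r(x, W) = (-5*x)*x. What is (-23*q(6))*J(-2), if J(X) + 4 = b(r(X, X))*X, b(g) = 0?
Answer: -92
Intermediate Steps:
r(x, W) = -5*x**2
J(X) = -4 (J(X) = -4 + 0*X = -4 + 0 = -4)
(-23*q(6))*J(-2) = -(-138)/6*(-4) = -23*(-1)*(-4) = 23*(-4) = -92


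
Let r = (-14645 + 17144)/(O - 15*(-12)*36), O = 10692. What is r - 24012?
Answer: -137443855/5724 ≈ -24012.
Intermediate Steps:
r = 833/5724 (r = (-14645 + 17144)/(10692 - 15*(-12)*36) = 2499/(10692 + 180*36) = 2499/(10692 + 6480) = 2499/17172 = 2499*(1/17172) = 833/5724 ≈ 0.14553)
r - 24012 = 833/5724 - 24012 = -137443855/5724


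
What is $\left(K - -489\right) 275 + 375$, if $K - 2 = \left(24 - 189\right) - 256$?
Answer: $19625$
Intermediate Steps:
$K = -419$ ($K = 2 + \left(\left(24 - 189\right) - 256\right) = 2 - 421 = -419$)
$\left(K - -489\right) 275 + 375 = \left(-419 - -489\right) 275 + 375 = \left(-419 + 489\right) 275 + 375 = 70 \cdot 275 + 375 = 19250 + 375 = 19625$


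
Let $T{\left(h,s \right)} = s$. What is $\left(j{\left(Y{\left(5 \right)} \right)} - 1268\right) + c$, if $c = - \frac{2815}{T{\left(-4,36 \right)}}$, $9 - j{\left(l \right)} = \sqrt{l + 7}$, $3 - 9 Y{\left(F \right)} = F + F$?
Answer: $- \frac{48139}{36} - \frac{2 \sqrt{14}}{3} \approx -1339.7$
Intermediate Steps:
$Y{\left(F \right)} = \frac{1}{3} - \frac{2 F}{9}$ ($Y{\left(F \right)} = \frac{1}{3} - \frac{F + F}{9} = \frac{1}{3} - \frac{2 F}{9}$)
$j{\left(l \right)} = 9 - \sqrt{7 + l}$ ($j{\left(l \right)} = 9 - \sqrt{l + 7} = 9 - \sqrt{7 + l}$)
$c = - \frac{2815}{36} \approx -78.194$
$\left(j{\left(Y{\left(5 \right)} \right)} - 1268\right) + c = \left(\left(9 - \sqrt{7 + \left(\frac{1}{3} - \frac{10}{9}\right)}\right) - 1268\right) - \frac{2815}{36} = \left(\left(9 - \sqrt{7 - \frac{7}{9}}\right) - 1268\right) - \frac{2815}{36} = \left(\left(9 - \sqrt{\frac{56}{9}}\right) - 1268\right) - \frac{2815}{36} = \left(\left(9 - \frac{2 \sqrt{14}}{3}\right) - 1268\right) - \frac{2815}{36} = \left(-1259 - \frac{2 \sqrt{14}}{3}\right) - \frac{2815}{36} = - \frac{48139}{36} - \frac{2 \sqrt{14}}{3}$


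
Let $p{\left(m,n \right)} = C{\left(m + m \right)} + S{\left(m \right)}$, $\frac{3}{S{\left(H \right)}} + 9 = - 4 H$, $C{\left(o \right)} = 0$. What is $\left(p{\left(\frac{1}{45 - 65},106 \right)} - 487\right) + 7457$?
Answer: $\frac{306665}{44} \approx 6969.7$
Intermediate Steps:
$S{\left(H \right)} = \frac{3}{-9 - 4 H}$
$p{\left(m,n \right)} = - \frac{3}{9 + 4 m}$ ($p{\left(m,n \right)} = 0 - \frac{3}{9 + 4 m} = - \frac{3}{9 + 4 m}$)
$\left(p{\left(\frac{1}{45 - 65},106 \right)} - 487\right) + 7457 = \left(- \frac{3}{9 + \frac{4}{45 - 65}} - 487\right) + 7457 = \left(- \frac{3}{9 + \frac{4}{-20}} - 487\right) + 7457 = \left(- \frac{3}{9 + 4 \left(- \frac{1}{20}\right)} - 487\right) + 7457 = \left(- \frac{3}{9 - \frac{1}{5}} - 487\right) + 7457 = \left(- \frac{3}{\frac{44}{5}} - 487\right) + 7457 = \left(\left(-3\right) \frac{5}{44} - 487\right) + 7457 = \left(- \frac{15}{44} - 487\right) + 7457 = - \frac{21443}{44} + 7457 = \frac{306665}{44}$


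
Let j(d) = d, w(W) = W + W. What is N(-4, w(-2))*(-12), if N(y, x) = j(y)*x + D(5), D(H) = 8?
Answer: -288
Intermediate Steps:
w(W) = 2*W
N(y, x) = 8 + x*y (N(y, x) = y*x + 8 = x*y + 8 = 8 + x*y)
N(-4, w(-2))*(-12) = (8 + (2*(-2))*(-4))*(-12) = (8 - 4*(-4))*(-12) = (8 + 16)*(-12) = 24*(-12) = -288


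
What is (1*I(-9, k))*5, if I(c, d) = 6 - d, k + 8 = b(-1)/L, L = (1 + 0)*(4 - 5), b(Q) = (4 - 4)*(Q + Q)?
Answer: 70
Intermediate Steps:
b(Q) = 0 (b(Q) = 0*(2*Q) = 0)
L = -1 (L = 1*(-1) = -1)
k = -8 (k = -8 + 0/(-1) = -8 + 0*(-1) = -8 + 0 = -8)
(1*I(-9, k))*5 = (1*(6 - 1*(-8)))*5 = (1*(6 + 8))*5 = (1*14)*5 = 14*5 = 70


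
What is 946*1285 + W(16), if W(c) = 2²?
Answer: 1215614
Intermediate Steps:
W(c) = 4
946*1285 + W(16) = 946*1285 + 4 = 1215610 + 4 = 1215614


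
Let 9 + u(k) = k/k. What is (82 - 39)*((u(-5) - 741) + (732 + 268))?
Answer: 10793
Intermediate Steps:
u(k) = -8 (u(k) = -9 + k/k = -9 + 1 = -8)
(82 - 39)*((u(-5) - 741) + (732 + 268)) = (82 - 39)*((-8 - 741) + (732 + 268)) = 43*(-749 + 1000) = 43*251 = 10793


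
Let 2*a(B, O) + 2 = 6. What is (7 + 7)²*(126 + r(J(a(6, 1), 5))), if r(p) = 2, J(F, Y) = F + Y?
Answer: 25088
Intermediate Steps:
a(B, O) = 2 (a(B, O) = -1 + (½)*6 = -1 + 3 = 2)
(7 + 7)²*(126 + r(J(a(6, 1), 5))) = (7 + 7)²*(126 + 2) = 14²*128 = 196*128 = 25088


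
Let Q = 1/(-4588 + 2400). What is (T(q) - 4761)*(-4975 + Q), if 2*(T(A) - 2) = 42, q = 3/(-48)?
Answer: 25787278069/1094 ≈ 2.3572e+7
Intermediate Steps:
q = -1/16 (q = 3*(-1/48) = -1/16 ≈ -0.062500)
T(A) = 23 (T(A) = 2 + (1/2)*42 = 2 + 21 = 23)
Q = -1/2188 (Q = 1/(-2188) = -1/2188 ≈ -0.00045704)
(T(q) - 4761)*(-4975 + Q) = (23 - 4761)*(-4975 - 1/2188) = -4738*(-10885301/2188) = 25787278069/1094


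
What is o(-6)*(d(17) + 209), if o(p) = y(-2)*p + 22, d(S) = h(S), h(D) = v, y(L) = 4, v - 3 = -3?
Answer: -418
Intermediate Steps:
v = 0 (v = 3 - 3 = 0)
h(D) = 0
d(S) = 0
o(p) = 22 + 4*p (o(p) = 4*p + 22 = 22 + 4*p)
o(-6)*(d(17) + 209) = (22 + 4*(-6))*(0 + 209) = (22 - 24)*209 = -2*209 = -418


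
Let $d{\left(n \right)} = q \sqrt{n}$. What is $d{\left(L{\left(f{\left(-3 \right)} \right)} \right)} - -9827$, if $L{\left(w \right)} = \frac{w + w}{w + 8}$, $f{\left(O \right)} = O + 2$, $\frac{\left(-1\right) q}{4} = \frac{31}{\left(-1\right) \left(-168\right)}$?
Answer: $9827 - \frac{31 i \sqrt{14}}{294} \approx 9827.0 - 0.39453 i$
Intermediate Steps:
$q = - \frac{31}{42}$ ($q = - 4 \frac{31}{\left(-1\right) \left(-168\right)} = - 4 \cdot \frac{31}{168} = - 4 \cdot 31 \cdot \frac{1}{168} = \left(-4\right) \frac{31}{168} = - \frac{31}{42} \approx -0.7381$)
$f{\left(O \right)} = 2 + O$
$L{\left(w \right)} = \frac{2 w}{8 + w}$
$d{\left(n \right)} = - \frac{31 \sqrt{n}}{42}$
$d{\left(L{\left(f{\left(-3 \right)} \right)} \right)} - -9827 = - \frac{31 \sqrt{\frac{2 \left(2 - 3\right)}{8 + \left(2 - 3\right)}}}{42} - -9827 = - \frac{31 \sqrt{2 \left(-1\right) \frac{1}{8 - 1}}}{42} + 9827 = - \frac{31 \sqrt{2 \left(-1\right) \frac{1}{7}}}{42} + 9827 = - \frac{31 \sqrt{- \frac{2}{7}}}{42} + 9827 = - \frac{31 \frac{i \sqrt{14}}{7}}{42} + 9827 = - \frac{31 i \sqrt{14}}{294} + 9827 = 9827 - \frac{31 i \sqrt{14}}{294}$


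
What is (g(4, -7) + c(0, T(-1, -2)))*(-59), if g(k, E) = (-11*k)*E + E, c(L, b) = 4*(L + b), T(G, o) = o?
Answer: -17287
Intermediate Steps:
c(L, b) = 4*L + 4*b
g(k, E) = E - 11*E*k (g(k, E) = -11*E*k + E = E - 11*E*k)
(g(4, -7) + c(0, T(-1, -2)))*(-59) = (-7*(1 - 11*4) + (4*0 + 4*(-2)))*(-59) = (-7*(1 - 44) + (0 - 8))*(-59) = (-7*(-43) - 8)*(-59) = (301 - 8)*(-59) = 293*(-59) = -17287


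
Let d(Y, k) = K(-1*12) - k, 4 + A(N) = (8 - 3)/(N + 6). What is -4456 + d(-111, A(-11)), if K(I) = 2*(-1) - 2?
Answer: -4455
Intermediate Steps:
K(I) = -4 (K(I) = -2 - 2 = -4)
A(N) = -4 + 5/(6 + N) (A(N) = -4 + (8 - 3)/(N + 6) = -4 + 5/(6 + N))
d(Y, k) = -4 - k
-4456 + d(-111, A(-11)) = -4456 + (-4 - (-19 - 4*(-11))/(6 - 11)) = -4456 + (-4 - (-19 + 44)/(-5)) = -4456 + (-4 - (-1)*25/5) = -4456 + (-4 - 1*(-5)) = -4456 + (-4 + 5) = -4456 + 1 = -4455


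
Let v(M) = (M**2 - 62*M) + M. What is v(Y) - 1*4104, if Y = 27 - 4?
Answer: -4978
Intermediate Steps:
Y = 23
v(M) = M**2 - 61*M
v(Y) - 1*4104 = 23*(-61 + 23) - 1*4104 = 23*(-38) - 4104 = -874 - 4104 = -4978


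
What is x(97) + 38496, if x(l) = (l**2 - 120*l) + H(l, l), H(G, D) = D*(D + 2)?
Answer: 45868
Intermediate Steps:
H(G, D) = D*(2 + D)
x(l) = l**2 - 120*l + l*(2 + l) (x(l) = (l**2 - 120*l) + l*(2 + l) = l**2 - 120*l + l*(2 + l))
x(97) + 38496 = 2*97*(-59 + 97) + 38496 = 2*97*38 + 38496 = 7372 + 38496 = 45868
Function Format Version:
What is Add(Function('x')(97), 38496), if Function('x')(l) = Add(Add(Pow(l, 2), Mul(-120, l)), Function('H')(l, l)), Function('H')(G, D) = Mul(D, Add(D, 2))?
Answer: 45868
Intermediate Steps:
Function('H')(G, D) = Mul(D, Add(2, D))
Function('x')(l) = Add(Pow(l, 2), Mul(-120, l), Mul(l, Add(2, l))) (Function('x')(l) = Add(Add(Pow(l, 2), Mul(-120, l)), Mul(l, Add(2, l))) = Add(Pow(l, 2), Mul(-120, l), Mul(l, Add(2, l))))
Add(Function('x')(97), 38496) = Add(Mul(2, 97, Add(-59, 97)), 38496) = Add(Mul(2, 97, 38), 38496) = Add(7372, 38496) = 45868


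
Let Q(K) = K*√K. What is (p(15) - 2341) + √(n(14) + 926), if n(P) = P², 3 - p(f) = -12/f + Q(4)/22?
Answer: -128566/55 + √1122 ≈ -2304.1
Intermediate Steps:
Q(K) = K^(3/2)
p(f) = 29/11 + 12/f (p(f) = 3 - (-12/f + 4^(3/2)/22) = 3 - (-12/f + 8*(1/22)) = 3 - (-12/f + 4/11) = 3 - (4/11 - 12/f) = 3 + (-4/11 + 12/f) = 29/11 + 12/f)
(p(15) - 2341) + √(n(14) + 926) = ((29/11 + 12/15) - 2341) + √(14² + 926) = ((29/11 + 12*(1/15)) - 2341) + √(196 + 926) = ((29/11 + ⅘) - 2341) + √1122 = (189/55 - 2341) + √1122 = -128566/55 + √1122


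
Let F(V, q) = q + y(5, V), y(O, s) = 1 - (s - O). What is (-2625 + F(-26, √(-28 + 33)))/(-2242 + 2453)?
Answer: -2593/211 + √5/211 ≈ -12.279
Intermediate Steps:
y(O, s) = 1 + O - s (y(O, s) = 1 + (O - s) = 1 + O - s)
F(V, q) = 6 + q - V (F(V, q) = q + (1 + 5 - V) = q + (6 - V) = 6 + q - V)
(-2625 + F(-26, √(-28 + 33)))/(-2242 + 2453) = (-2625 + (6 + √(-28 + 33) - 1*(-26)))/(-2242 + 2453) = (-2625 + (6 + √5 + 26))/211 = (-2625 + (32 + √5))*(1/211) = (-2593 + √5)*(1/211) = -2593/211 + √5/211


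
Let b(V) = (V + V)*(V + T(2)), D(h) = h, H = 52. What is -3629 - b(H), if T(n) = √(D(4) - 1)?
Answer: -9037 - 104*√3 ≈ -9217.1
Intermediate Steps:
T(n) = √3 (T(n) = √(4 - 1) = √3)
b(V) = 2*V*(V + √3) (b(V) = (V + V)*(V + √3) = (2*V)*(V + √3) = 2*V*(V + √3))
-3629 - b(H) = -3629 - 2*52*(52 + √3) = -3629 - (5408 + 104*√3) = -3629 + (-5408 - 104*√3) = -9037 - 104*√3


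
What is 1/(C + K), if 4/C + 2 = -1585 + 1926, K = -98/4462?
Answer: -756309/7687 ≈ -98.388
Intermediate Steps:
K = -49/2231 (K = -98*1/4462 = -49/2231 ≈ -0.021963)
C = 4/339 (C = 4/(-2 + (-1585 + 1926)) = 4/(-2 + 341) = 4/339 ≈ 0.011799)
1/(C + K) = 1/(4/339 - 49/2231) = 1/(-7687/756309) = -756309/7687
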